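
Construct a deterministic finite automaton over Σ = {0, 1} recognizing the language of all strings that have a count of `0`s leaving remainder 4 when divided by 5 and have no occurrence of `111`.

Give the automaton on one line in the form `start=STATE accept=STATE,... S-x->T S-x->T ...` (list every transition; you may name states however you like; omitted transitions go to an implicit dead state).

start=q0 accept=q10,q13,q15 q0-0->q1 q0-1->q2 q1-0->q3 q1-1->q4 q2-0->q1 q2-1->q5 q3-0->q6 q3-1->q7 q4-0->q3 q4-1->q8 q5-0->q1 q5-1->q9 q6-0->q10 q6-1->q11 q7-0->q6 q7-1->q12 q8-0->q3 q8-1->q9 q9-0->q9 q9-1->q9 q10-0->q0 q10-1->q13 q11-0->q10 q11-1->q14 q12-0->q6 q12-1->q9 q13-0->q0 q13-1->q15 q14-0->q10 q14-1->q9 q15-0->q0 q15-1->q9

Run two small machines in parallel and take their product. One (5 states) tracks the count of `0`s modulo 5; the other (4 states) tracks partial matches of the forbidden pattern `111`. Each combined state is a pair, one component from each; accept when both components accept. Equivalent product states are then merged.
          0    1  
>  q0     q1   q2 
   q1     q3   q4 
   q2     q1   q5 
   q3     q6   q7 
   q4     q3   q8 
   q5     q1   q9 
   q6    q10  q11 
   q7     q6  q12 
   q8     q3   q9 
   q9     q9   q9 
 * q10    q0  q13 
   q11   q10  q14 
   q12    q6   q9 
 * q13    q0  q15 
   q14   q10   q9 
 * q15    q0   q9 
(> = start, * = accepting)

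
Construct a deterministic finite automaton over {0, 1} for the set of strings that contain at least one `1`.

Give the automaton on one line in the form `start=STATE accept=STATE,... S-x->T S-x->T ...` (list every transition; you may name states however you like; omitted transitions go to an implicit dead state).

Only the number of `1`s matters, and only up to 2. Make a chain q0 → q1 → q2 advanced by each `1` (with q2 absorbing); every other symbol self-loops. The accepting set is {q1, q2}.
        0   1  
>  q0   q0  q1 
 * q1   q1  q2 
 * q2   q2  q2 
(> = start, * = accepting)

start=q0 accept=q1,q2 q0-0->q0 q0-1->q1 q1-0->q1 q1-1->q2 q2-0->q2 q2-1->q2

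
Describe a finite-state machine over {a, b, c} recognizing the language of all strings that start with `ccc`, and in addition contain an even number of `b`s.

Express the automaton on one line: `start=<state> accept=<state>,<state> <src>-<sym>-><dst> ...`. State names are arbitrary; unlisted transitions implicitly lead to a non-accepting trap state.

start=S0 accept=S4 S0-a->S1 S0-b->S1 S0-c->S2 S1-a->S1 S1-b->S1 S1-c->S1 S2-a->S1 S2-b->S1 S2-c->S3 S3-a->S1 S3-b->S1 S3-c->S4 S4-a->S4 S4-b->S5 S4-c->S4 S5-a->S5 S5-b->S4 S5-c->S5

Run two small machines in parallel and take their product. One (5 states) tracks whether the input so far still matches the prefix `ccc`; the other (2 states) tracks the count of `b`s modulo 2. Each combined state is a pair, one component from each; accept when both components accept. Equivalent product states are then merged.
With 6 states:
        a   b   c  
>  S0   S1  S1  S2 
   S1   S1  S1  S1 
   S2   S1  S1  S3 
   S3   S1  S1  S4 
 * S4   S4  S5  S4 
   S5   S5  S4  S5 
(> = start, * = accepting)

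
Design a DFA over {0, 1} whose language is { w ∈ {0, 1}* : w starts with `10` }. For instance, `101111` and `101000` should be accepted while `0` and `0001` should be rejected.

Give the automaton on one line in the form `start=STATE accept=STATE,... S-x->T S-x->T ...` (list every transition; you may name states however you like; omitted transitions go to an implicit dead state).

Check the first 2 symbols one by one: q0 through q1 record how many have matched `10` so far; any wrong symbol goes to the dead state q3. After all 2 match we enter the accepting sink q2.
        0   1  
>  q0   q3  q1 
   q1   q2  q3 
 * q2   q2  q2 
   q3   q3  q3 
(> = start, * = accepting)

start=q0 accept=q2 q0-0->q3 q0-1->q1 q1-0->q2 q1-1->q3 q2-0->q2 q2-1->q2 q3-0->q3 q3-1->q3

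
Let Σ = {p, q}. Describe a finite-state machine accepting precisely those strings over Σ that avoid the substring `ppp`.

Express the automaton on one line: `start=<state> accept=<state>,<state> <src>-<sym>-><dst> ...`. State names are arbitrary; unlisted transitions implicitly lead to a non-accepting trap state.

start=A accept=A,B,C A-p->B A-q->A B-p->C B-q->A C-p->D C-q->A D-p->D D-q->D

This is the complement of 'contains `ppp`'. Use the same substring-matching states — A through D holding how much of `ppp` has just been matched — but flip the accepting set: everything except the trap D accepts.
With 4 states:
       p  q 
>* A   B  A 
 * B   C  A 
 * C   D  A 
   D   D  D 
(> = start, * = accepting)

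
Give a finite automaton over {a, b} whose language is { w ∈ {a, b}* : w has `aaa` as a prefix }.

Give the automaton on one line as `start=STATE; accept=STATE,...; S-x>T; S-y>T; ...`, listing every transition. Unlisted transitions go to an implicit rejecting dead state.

Walk along `aaa` while the input agrees: from q0 take `a` to q1, and so on. Any deviation drops to the rejecting sink q4. Once q3 is reached the prefix is confirmed and every continuation is accepted.
        a   b  
>  q0   q1  q4 
   q1   q2  q4 
   q2   q3  q4 
 * q3   q3  q3 
   q4   q4  q4 
(> = start, * = accepting)

start=q0; accept=q3; q0-a>q1; q0-b>q4; q1-a>q2; q1-b>q4; q2-a>q3; q2-b>q4; q3-a>q3; q3-b>q3; q4-a>q4; q4-b>q4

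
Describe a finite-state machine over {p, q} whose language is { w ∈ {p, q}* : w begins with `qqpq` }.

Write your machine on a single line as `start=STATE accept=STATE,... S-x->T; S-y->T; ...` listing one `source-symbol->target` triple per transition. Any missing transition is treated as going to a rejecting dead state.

Walk along `qqpq` while the input agrees: from A take `q` to B, and so on. Any deviation drops to the rejecting sink F. Once E is reached the prefix is confirmed and every continuation is accepted.
With 6 states:
       p  q 
>  A   F  B 
   B   F  C 
   C   D  F 
   D   F  E 
 * E   E  E 
   F   F  F 
(> = start, * = accepting)

start=A; accept=E; A-p->F; A-q->B; B-p->F; B-q->C; C-p->D; C-q->F; D-p->F; D-q->E; E-p->E; E-q->E; F-p->F; F-q->F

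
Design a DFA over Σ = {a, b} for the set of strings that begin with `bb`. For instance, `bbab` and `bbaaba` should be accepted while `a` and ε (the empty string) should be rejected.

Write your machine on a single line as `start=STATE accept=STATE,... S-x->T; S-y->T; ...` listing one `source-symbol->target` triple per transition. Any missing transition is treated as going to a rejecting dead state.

start=S0; accept=S2; S0-a->S3; S0-b->S1; S1-a->S3; S1-b->S2; S2-a->S2; S2-b->S2; S3-a->S3; S3-b->S3

Check the first 2 symbols one by one: S0 through S1 record how many have matched `bb` so far; any wrong symbol goes to the dead state S3. After all 2 match we enter the accepting sink S2.
4 states suffice.
        a   b  
>  S0   S3  S1 
   S1   S3  S2 
 * S2   S2  S2 
   S3   S3  S3 
(> = start, * = accepting)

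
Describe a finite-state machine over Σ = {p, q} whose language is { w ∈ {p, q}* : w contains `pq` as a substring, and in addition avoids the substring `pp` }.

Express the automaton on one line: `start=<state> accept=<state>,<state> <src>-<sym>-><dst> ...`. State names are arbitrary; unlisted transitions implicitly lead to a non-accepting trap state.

Handle the two conditions separately and then intersect. One (3 states) tracks whether and how much of `pq` has been seen; the other (3 states) tracks partial matches of the forbidden pattern `pp`. Each combined state is a pair, one component from each; accept when both components accept. After merging equivalent states the machine shrinks.
A 5-state machine:
       p  q 
>  A   B  A 
   B   C  D 
   C   C  C 
 * D   E  D 
 * E   C  D 
(> = start, * = accepting)

start=A accept=D,E A-p->B A-q->A B-p->C B-q->D C-p->C C-q->C D-p->E D-q->D E-p->C E-q->D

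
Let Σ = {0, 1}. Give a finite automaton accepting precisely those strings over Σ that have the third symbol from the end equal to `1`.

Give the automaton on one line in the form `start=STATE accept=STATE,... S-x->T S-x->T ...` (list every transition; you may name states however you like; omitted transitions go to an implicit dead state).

A DFA must remember the last 3 symbols (since which symbol is third-to-last isn't known until the input ends). Use one state per possible window of the last ≤3 symbols; accept from those whose window starts with `1`.
A 15-state machine:
       0  1 
>  A   B  C 
   B   D  E 
   C   F  G 
   D   H  I 
   E   J  K 
   F   L  M 
   G   N  O 
   H   H  I 
   I   J  K 
   J   L  M 
   K   N  O 
 * L   H  I 
 * M   J  K 
 * N   L  M 
 * O   N  O 
(> = start, * = accepting)

start=A accept=L,M,N,O A-0->B A-1->C B-0->D B-1->E C-0->F C-1->G D-0->H D-1->I E-0->J E-1->K F-0->L F-1->M G-0->N G-1->O H-0->H H-1->I I-0->J I-1->K J-0->L J-1->M K-0->N K-1->O L-0->H L-1->I M-0->J M-1->K N-0->L N-1->M O-0->N O-1->O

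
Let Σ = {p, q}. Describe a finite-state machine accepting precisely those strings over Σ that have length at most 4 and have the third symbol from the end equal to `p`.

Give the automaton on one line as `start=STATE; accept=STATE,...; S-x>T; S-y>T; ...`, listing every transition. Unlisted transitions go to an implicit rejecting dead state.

start=S0; accept=S7,S8; S0-p>S1; S0-q>S2; S1-p>S3; S1-q>S4; S2-p>S5; S2-q>S6; S3-p>S7; S3-q>S7; S4-p>S8; S4-q>S8; S5-p>S4; S5-q>S4; S6-p>S6; S6-q>S6; S7-p>S8; S7-q>S8; S8-p>S6; S8-q>S6

Run two small machines in parallel and take their product. The first has 6 states tracking the input length, saturating at 5; the second has 15 states tracking the last 3 symbols read. A product state is a pair (one from each), accepting exactly when both do. Equivalent product states are then merged.
        p   q  
>  S0   S1  S2 
   S1   S3  S4 
   S2   S5  S6 
   S3   S7  S7 
   S4   S8  S8 
   S5   S4  S4 
   S6   S6  S6 
 * S7   S8  S8 
 * S8   S6  S6 
(> = start, * = accepting)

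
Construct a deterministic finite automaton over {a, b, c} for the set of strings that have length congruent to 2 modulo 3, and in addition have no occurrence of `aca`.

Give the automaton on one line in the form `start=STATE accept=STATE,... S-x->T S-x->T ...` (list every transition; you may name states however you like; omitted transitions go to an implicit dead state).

Handle the two conditions separately and then intersect. The first has 3 states tracking the input length modulo 3; the second has 4 states tracking partial matches of the forbidden pattern `aca`. A product state is a pair (one from each), accepting exactly when both do.
12 states suffice.
          a    b    c  
>  s0     s1   s2   s2 
   s1     s3   s4   s5 
   s2     s3   s4   s4 
 * s3     s6   s0   s7 
 * s4     s6   s0   s0 
 * s5     s8   s0   s0 
   s6     s1   s2   s9 
   s7    s10   s2   s2 
   s8    s10  s10  s10 
   s9    s11   s4   s4 
   s10   s11  s11  s11 
   s11    s8   s8   s8 
(> = start, * = accepting)

start=s0 accept=s3,s4,s5 s0-a->s1 s0-b->s2 s0-c->s2 s1-a->s3 s1-b->s4 s1-c->s5 s2-a->s3 s2-b->s4 s2-c->s4 s3-a->s6 s3-b->s0 s3-c->s7 s4-a->s6 s4-b->s0 s4-c->s0 s5-a->s8 s5-b->s0 s5-c->s0 s6-a->s1 s6-b->s2 s6-c->s9 s7-a->s10 s7-b->s2 s7-c->s2 s8-a->s10 s8-b->s10 s8-c->s10 s9-a->s11 s9-b->s4 s9-c->s4 s10-a->s11 s10-b->s11 s10-c->s11 s11-a->s8 s11-b->s8 s11-c->s8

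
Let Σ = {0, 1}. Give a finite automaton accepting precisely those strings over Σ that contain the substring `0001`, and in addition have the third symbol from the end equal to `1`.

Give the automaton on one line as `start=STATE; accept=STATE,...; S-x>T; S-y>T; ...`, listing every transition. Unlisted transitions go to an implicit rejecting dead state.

Handle the two conditions separately and then intersect. The first has 5 states tracking whether and how much of `0001` has been seen; the second has 15 states tracking the last 3 symbols read. A product state is a pair (one from each), accepting exactly when both do.
23 states suffice.
       0  1 
>  A   B  C 
   B   D  E 
   C   F  G 
   D   H  I 
   E   J  K 
   F   L  M 
   G   N  O 
   H   H  P 
   I   J  K 
   J   L  M 
   K   N  O 
   L   H  I 
   M   J  K 
   N   L  M 
   O   N  O 
   P   Q  R 
   Q   S  T 
   R   U  V 
 * S   W  P 
 * T   Q  R 
 * U   S  T 
 * V   U  V 
   W   W  P 
(> = start, * = accepting)

start=A; accept=S,T,U,V; A-0>B; A-1>C; B-0>D; B-1>E; C-0>F; C-1>G; D-0>H; D-1>I; E-0>J; E-1>K; F-0>L; F-1>M; G-0>N; G-1>O; H-0>H; H-1>P; I-0>J; I-1>K; J-0>L; J-1>M; K-0>N; K-1>O; L-0>H; L-1>I; M-0>J; M-1>K; N-0>L; N-1>M; O-0>N; O-1>O; P-0>Q; P-1>R; Q-0>S; Q-1>T; R-0>U; R-1>V; S-0>W; S-1>P; T-0>Q; T-1>R; U-0>S; U-1>T; V-0>U; V-1>V; W-0>W; W-1>P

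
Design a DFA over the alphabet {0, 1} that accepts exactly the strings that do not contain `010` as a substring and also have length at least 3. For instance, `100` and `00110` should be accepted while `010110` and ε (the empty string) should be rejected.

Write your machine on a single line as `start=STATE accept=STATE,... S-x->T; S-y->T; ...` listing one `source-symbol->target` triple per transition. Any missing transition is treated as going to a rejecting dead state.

Build one automaton per condition and run them in lockstep. The first has 4 states tracking partial matches of the forbidden pattern `010`; the second has 5 states tracking the input length, saturating at 4. A product state is a pair (one from each), accepting exactly when both do. After merging equivalent states the machine shrinks.
        0   1  
>  s0   s1  s2 
   s1   s3  s4 
   s2   s3  s5 
   s3   s6  s7 
   s4   s8  s9 
   s5   s6  s9 
 * s6   s6  s7 
 * s7   s8  s9 
   s8   s8  s8 
 * s9   s6  s9 
(> = start, * = accepting)

start=s0; accept=s6,s7,s9; s0-0->s1; s0-1->s2; s1-0->s3; s1-1->s4; s2-0->s3; s2-1->s5; s3-0->s6; s3-1->s7; s4-0->s8; s4-1->s9; s5-0->s6; s5-1->s9; s6-0->s6; s6-1->s7; s7-0->s8; s7-1->s9; s8-0->s8; s8-1->s8; s9-0->s6; s9-1->s9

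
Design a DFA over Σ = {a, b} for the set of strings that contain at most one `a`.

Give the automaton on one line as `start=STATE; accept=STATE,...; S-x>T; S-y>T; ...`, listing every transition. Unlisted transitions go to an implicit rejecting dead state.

start=q0; accept=q0,q1; q0-a>q1; q0-b>q0; q1-a>q2; q1-b>q1; q2-a>q2; q2-b>q2

Count `a`s, saturating at 2: state q0 means no `a` yet, q1 means one `a` seen, q2 means more than one. Each `a` increments (capped at q2); other symbols loop. Accept from {q0, q1}.
With 3 states:
        a   b  
>* q0   q1  q0 
 * q1   q2  q1 
   q2   q2  q2 
(> = start, * = accepting)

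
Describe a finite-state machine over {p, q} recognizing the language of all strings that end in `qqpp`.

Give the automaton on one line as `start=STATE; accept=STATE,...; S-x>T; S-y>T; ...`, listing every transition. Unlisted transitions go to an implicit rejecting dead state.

Remember how much of `qqpp` the current input suffix matches. State s0 means no match yet; s1 means the last symbol is `q`; s2 means the last 2 symbols are `qq`; s3 means the last 3 symbols are `qqp`; s4 means the last 4 symbols are `qqpp`. Only s4 accepts. On a mismatch, fall back to the longest proper suffix that is still a prefix of `qqpp`.
With 5 states:
        p   q  
>  s0   s0  s1 
   s1   s0  s2 
   s2   s3  s2 
   s3   s4  s1 
 * s4   s0  s1 
(> = start, * = accepting)

start=s0; accept=s4; s0-p>s0; s0-q>s1; s1-p>s0; s1-q>s2; s2-p>s3; s2-q>s2; s3-p>s4; s3-q>s1; s4-p>s0; s4-q>s1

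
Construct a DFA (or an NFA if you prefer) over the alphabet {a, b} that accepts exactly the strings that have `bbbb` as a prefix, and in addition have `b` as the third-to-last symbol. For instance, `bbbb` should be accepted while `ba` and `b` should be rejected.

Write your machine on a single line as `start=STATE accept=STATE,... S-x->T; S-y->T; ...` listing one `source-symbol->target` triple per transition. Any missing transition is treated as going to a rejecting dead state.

start=s0; accept=s16,s17,s18,s19; s0-a->s1; s0-b->s2; s1-a->s3; s1-b->s4; s2-a->s5; s2-b->s6; s3-a->s7; s3-b->s8; s4-a->s9; s4-b->s10; s5-a->s11; s5-b->s12; s6-a->s13; s6-b->s14; s7-a->s7; s7-b->s8; s8-a->s9; s8-b->s10; s9-a->s11; s9-b->s12; s10-a->s13; s10-b->s15; s11-a->s7; s11-b->s8; s12-a->s9; s12-b->s10; s13-a->s11; s13-b->s12; s14-a->s13; s14-b->s16; s15-a->s13; s15-b->s15; s16-a->s17; s16-b->s16; s17-a->s18; s17-b->s19; s18-a->s20; s18-b->s21; s19-a->s22; s19-b->s23; s20-a->s20; s20-b->s21; s21-a->s22; s21-b->s23; s22-a->s18; s22-b->s19; s23-a->s17; s23-b->s16

Handle the two conditions separately and then intersect. One (6 states) tracks whether the input so far still matches the prefix `bbbb`; the other (15 states) tracks the last 3 symbols read. Each combined state is a pair, one component from each; accept when both components accept.
24 states suffice.
          a    b  
>  s0     s1   s2 
   s1     s3   s4 
   s2     s5   s6 
   s3     s7   s8 
   s4     s9  s10 
   s5    s11  s12 
   s6    s13  s14 
   s7     s7   s8 
   s8     s9  s10 
   s9    s11  s12 
   s10   s13  s15 
   s11    s7   s8 
   s12    s9  s10 
   s13   s11  s12 
   s14   s13  s16 
   s15   s13  s15 
 * s16   s17  s16 
 * s17   s18  s19 
 * s18   s20  s21 
 * s19   s22  s23 
   s20   s20  s21 
   s21   s22  s23 
   s22   s18  s19 
   s23   s17  s16 
(> = start, * = accepting)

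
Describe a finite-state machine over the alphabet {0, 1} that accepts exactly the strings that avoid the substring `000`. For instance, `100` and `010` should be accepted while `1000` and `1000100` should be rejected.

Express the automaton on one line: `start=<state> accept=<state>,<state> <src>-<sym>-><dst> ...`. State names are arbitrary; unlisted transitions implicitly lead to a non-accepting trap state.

Track partial matches of the forbidden pattern `000`. State q3 is a dead state reached once `000` has occurred; every other state accepts. q0 means no part of `000` is currently matched.
        0   1  
>* q0   q1  q0 
 * q1   q2  q0 
 * q2   q3  q0 
   q3   q3  q3 
(> = start, * = accepting)

start=q0 accept=q0,q1,q2 q0-0->q1 q0-1->q0 q1-0->q2 q1-1->q0 q2-0->q3 q2-1->q0 q3-0->q3 q3-1->q3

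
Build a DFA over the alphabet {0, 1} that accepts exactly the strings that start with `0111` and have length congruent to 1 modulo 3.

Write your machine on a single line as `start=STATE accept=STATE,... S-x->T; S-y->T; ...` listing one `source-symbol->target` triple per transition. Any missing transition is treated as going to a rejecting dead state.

Run two small machines in parallel and take their product. The first has 6 states tracking whether the input so far still matches the prefix `0111`; the second has 3 states tracking the input length modulo 3. A product state is a pair (one from each), accepting exactly when both do. Minimizing collapses redundant product states.
        0   1  
>  q0   q1  q2 
   q1   q2  q3 
   q2   q2  q2 
   q3   q2  q4 
   q4   q2  q5 
 * q5   q6  q6 
   q6   q7  q7 
   q7   q5  q5 
(> = start, * = accepting)

start=q0; accept=q5; q0-0->q1; q0-1->q2; q1-0->q2; q1-1->q3; q2-0->q2; q2-1->q2; q3-0->q2; q3-1->q4; q4-0->q2; q4-1->q5; q5-0->q6; q5-1->q6; q6-0->q7; q6-1->q7; q7-0->q5; q7-1->q5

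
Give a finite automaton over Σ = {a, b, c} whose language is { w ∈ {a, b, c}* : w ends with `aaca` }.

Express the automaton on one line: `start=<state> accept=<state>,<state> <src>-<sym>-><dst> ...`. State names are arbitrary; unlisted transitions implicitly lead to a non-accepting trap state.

Remember how much of `aaca` the current input suffix matches. State q0 means no match yet; q1 means the last symbol is `a`; q2 means the last 2 symbols are `aa`; q3 means the last 3 symbols are `aac`; q4 means the last 4 symbols are `aaca`. Only q4 accepts. On a mismatch, fall back to the longest proper suffix that is still a prefix of `aaca`.
With 5 states:
        a   b   c  
>  q0   q1  q0  q0 
   q1   q2  q0  q0 
   q2   q2  q0  q3 
   q3   q4  q0  q0 
 * q4   q2  q0  q0 
(> = start, * = accepting)

start=q0 accept=q4 q0-a->q1 q0-b->q0 q0-c->q0 q1-a->q2 q1-b->q0 q1-c->q0 q2-a->q2 q2-b->q0 q2-c->q3 q3-a->q4 q3-b->q0 q3-c->q0 q4-a->q2 q4-b->q0 q4-c->q0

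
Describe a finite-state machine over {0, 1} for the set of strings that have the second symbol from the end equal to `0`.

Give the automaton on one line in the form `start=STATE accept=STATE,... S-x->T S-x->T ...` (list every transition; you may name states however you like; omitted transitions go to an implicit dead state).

A DFA must remember the last 2 symbols (since which symbol is second-to-last isn't known until the input ends). Use one state per possible window of the last ≤2 symbols; accept from those whose window starts with `0`.
A 7-state machine:
        0   1  
>  q0   q1  q2 
   q1   q3  q4 
   q2   q5  q6 
 * q3   q3  q4 
 * q4   q5  q6 
   q5   q3  q4 
   q6   q5  q6 
(> = start, * = accepting)

start=q0 accept=q3,q4 q0-0->q1 q0-1->q2 q1-0->q3 q1-1->q4 q2-0->q5 q2-1->q6 q3-0->q3 q3-1->q4 q4-0->q5 q4-1->q6 q5-0->q3 q5-1->q4 q6-0->q5 q6-1->q6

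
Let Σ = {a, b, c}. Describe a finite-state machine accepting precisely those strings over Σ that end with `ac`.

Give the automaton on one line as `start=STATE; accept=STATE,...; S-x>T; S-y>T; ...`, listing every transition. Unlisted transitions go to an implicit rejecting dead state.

start=S0; accept=S2; S0-a>S1; S0-b>S0; S0-c>S0; S1-a>S1; S1-b>S0; S1-c>S2; S2-a>S1; S2-b>S0; S2-c>S0

Let each state record the length of the longest suffix of the input read so far that is also a prefix of `ac`. S1 means the last symbol is `a`; S2 means the last 2 symbols are `ac`. Accept only at S2, where the string currently ends in `ac`.
3 states suffice.
        a   b   c  
>  S0   S1  S0  S0 
   S1   S1  S0  S2 
 * S2   S1  S0  S0 
(> = start, * = accepting)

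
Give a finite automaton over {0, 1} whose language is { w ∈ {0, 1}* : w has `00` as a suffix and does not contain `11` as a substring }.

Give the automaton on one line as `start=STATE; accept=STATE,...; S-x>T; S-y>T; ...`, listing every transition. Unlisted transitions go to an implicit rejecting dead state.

Handle the two conditions separately and then intersect. The first has 3 states tracking how much of the suffix `00` has currently been matched; the second has 3 states tracking partial matches of the forbidden pattern `11`. A product state is a pair (one from each), accepting exactly when both do. Equivalent product states are then merged.
5 states suffice.
        0   1  
>  q0   q1  q2 
   q1   q3  q2 
   q2   q1  q4 
 * q3   q3  q2 
   q4   q4  q4 
(> = start, * = accepting)

start=q0; accept=q3; q0-0>q1; q0-1>q2; q1-0>q3; q1-1>q2; q2-0>q1; q2-1>q4; q3-0>q3; q3-1>q2; q4-0>q4; q4-1>q4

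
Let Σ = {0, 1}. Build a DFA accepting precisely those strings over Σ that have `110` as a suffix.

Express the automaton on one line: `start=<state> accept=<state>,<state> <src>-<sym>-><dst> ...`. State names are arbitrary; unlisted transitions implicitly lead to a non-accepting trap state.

Let each state record the length of the longest suffix of the input read so far that is also a prefix of `110`. q1 means the last symbol is `1`; q2 means the last 2 symbols are `11`; q3 means the last 3 symbols are `110`. Accept only at q3, where the string currently ends in `110`.
With 4 states:
        0   1  
>  q0   q0  q1 
   q1   q0  q2 
   q2   q3  q2 
 * q3   q0  q1 
(> = start, * = accepting)

start=q0 accept=q3 q0-0->q0 q0-1->q1 q1-0->q0 q1-1->q2 q2-0->q3 q2-1->q2 q3-0->q0 q3-1->q1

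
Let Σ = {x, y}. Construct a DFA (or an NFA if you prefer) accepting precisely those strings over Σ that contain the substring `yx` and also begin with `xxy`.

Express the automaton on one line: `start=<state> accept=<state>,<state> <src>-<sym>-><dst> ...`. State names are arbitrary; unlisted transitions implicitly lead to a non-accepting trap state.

start=A accept=F A-x->B A-y->C B-x->D B-y->C C-x->C C-y->C D-x->C D-y->E E-x->F E-y->E F-x->F F-y->F

Handle the two conditions separately and then intersect. The first has 3 states tracking whether and how much of `yx` has been seen; the second has 5 states tracking whether the input so far still matches the prefix `xxy`. A product state is a pair (one from each), accepting exactly when both do. Equivalent product states are then merged.
A 6-state machine:
       x  y 
>  A   B  C 
   B   D  C 
   C   C  C 
   D   C  E 
   E   F  E 
 * F   F  F 
(> = start, * = accepting)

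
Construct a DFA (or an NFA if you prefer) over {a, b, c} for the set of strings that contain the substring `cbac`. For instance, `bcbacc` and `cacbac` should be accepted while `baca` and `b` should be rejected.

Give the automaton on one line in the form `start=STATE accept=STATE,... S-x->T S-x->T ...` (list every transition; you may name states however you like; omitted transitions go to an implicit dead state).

start=q0 accept=q4 q0-a->q0 q0-b->q0 q0-c->q1 q1-a->q0 q1-b->q2 q1-c->q1 q2-a->q3 q2-b->q0 q2-c->q1 q3-a->q0 q3-b->q0 q3-c->q4 q4-a->q4 q4-b->q4 q4-c->q4

Track how much of `cbac` has been matched so far: state q0 is no progress, q4 is the absorbing accept state reached once `cbac` has occurred. Intermediate states record partial matches; on a mismatch, fall back to the longest reusable overlap.
A 5-state machine:
        a   b   c  
>  q0   q0  q0  q1 
   q1   q0  q2  q1 
   q2   q3  q0  q1 
   q3   q0  q0  q4 
 * q4   q4  q4  q4 
(> = start, * = accepting)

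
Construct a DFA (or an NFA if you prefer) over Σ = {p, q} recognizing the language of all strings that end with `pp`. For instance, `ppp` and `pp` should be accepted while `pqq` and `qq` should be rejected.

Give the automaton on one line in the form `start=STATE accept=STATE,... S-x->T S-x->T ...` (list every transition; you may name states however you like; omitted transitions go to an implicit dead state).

start=s0 accept=s2 s0-p->s1 s0-q->s0 s1-p->s2 s1-q->s0 s2-p->s2 s2-q->s0

Let each state record the length of the longest suffix of the input read so far that is also a prefix of `pp`. s1 means the last symbol is `p`; s2 means the last 2 symbols are `pp`. Accept only at s2, where the string currently ends in `pp`.
A 3-state machine:
        p   q  
>  s0   s1  s0 
   s1   s2  s0 
 * s2   s2  s0 
(> = start, * = accepting)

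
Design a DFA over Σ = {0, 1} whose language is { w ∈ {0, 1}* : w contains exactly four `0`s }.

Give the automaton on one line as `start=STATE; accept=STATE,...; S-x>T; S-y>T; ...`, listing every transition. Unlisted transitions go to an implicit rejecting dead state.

Count `0`s, saturating at 5: states q0 through q4 mean 0 through 4 `0`s seen; q5 means more than 4. Each `0` increments (capped at q5); other symbols loop. Accept from {q4}.
A 6-state machine:
        0   1  
>  q0   q1  q0 
   q1   q2  q1 
   q2   q3  q2 
   q3   q4  q3 
 * q4   q5  q4 
   q5   q5  q5 
(> = start, * = accepting)

start=q0; accept=q4; q0-0>q1; q0-1>q0; q1-0>q2; q1-1>q1; q2-0>q3; q2-1>q2; q3-0>q4; q3-1>q3; q4-0>q5; q4-1>q4; q5-0>q5; q5-1>q5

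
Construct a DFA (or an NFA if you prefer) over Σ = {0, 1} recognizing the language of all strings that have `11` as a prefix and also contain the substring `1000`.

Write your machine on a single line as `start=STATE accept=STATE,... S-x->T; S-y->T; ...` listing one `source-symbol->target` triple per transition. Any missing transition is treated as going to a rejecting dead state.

start=q0; accept=q6; q0-0->q1; q0-1->q2; q1-0->q1; q1-1->q1; q2-0->q1; q2-1->q3; q3-0->q4; q3-1->q3; q4-0->q5; q4-1->q3; q5-0->q6; q5-1->q3; q6-0->q6; q6-1->q6

Build one automaton per condition and run them in lockstep. The first has 4 states tracking whether the input so far still matches the prefix `11`; the second has 5 states tracking whether and how much of `1000` has been seen. A product state is a pair (one from each), accepting exactly when both do. Minimizing collapses redundant product states.
        0   1  
>  q0   q1  q2 
   q1   q1  q1 
   q2   q1  q3 
   q3   q4  q3 
   q4   q5  q3 
   q5   q6  q3 
 * q6   q6  q6 
(> = start, * = accepting)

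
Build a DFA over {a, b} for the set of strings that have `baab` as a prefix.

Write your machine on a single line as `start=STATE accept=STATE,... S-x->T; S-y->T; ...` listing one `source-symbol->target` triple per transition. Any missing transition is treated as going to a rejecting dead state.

start=q0; accept=q4; q0-a->q5; q0-b->q1; q1-a->q2; q1-b->q5; q2-a->q3; q2-b->q5; q3-a->q5; q3-b->q4; q4-a->q4; q4-b->q4; q5-a->q5; q5-b->q5

Walk along `baab` while the input agrees: from q0 take `b` to q1, and so on. Any deviation drops to the rejecting sink q5. Once q4 is reached the prefix is confirmed and every continuation is accepted.
        a   b  
>  q0   q5  q1 
   q1   q2  q5 
   q2   q3  q5 
   q3   q5  q4 
 * q4   q4  q4 
   q5   q5  q5 
(> = start, * = accepting)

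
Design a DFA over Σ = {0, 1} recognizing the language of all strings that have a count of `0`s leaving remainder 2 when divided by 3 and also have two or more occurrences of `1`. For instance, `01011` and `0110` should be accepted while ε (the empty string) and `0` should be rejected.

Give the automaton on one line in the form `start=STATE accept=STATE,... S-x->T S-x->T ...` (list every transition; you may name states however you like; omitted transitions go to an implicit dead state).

Build one automaton per condition and run them in lockstep. The first has 3 states tracking the count of `0`s modulo 3; the second has 4 states tracking the count of `1`s, saturating at 3. A product state is a pair (one from each), accepting exactly when both do. Minimizing collapses redundant product states.
9 states suffice.
        0   1  
>  s0   s1  s2 
   s1   s3  s4 
   s2   s4  s5 
   s3   s0  s6 
   s4   s6  s7 
   s5   s7  s5 
   s6   s2  s8 
   s7   s8  s7 
 * s8   s5  s8 
(> = start, * = accepting)

start=s0 accept=s8 s0-0->s1 s0-1->s2 s1-0->s3 s1-1->s4 s2-0->s4 s2-1->s5 s3-0->s0 s3-1->s6 s4-0->s6 s4-1->s7 s5-0->s7 s5-1->s5 s6-0->s2 s6-1->s8 s7-0->s8 s7-1->s7 s8-0->s5 s8-1->s8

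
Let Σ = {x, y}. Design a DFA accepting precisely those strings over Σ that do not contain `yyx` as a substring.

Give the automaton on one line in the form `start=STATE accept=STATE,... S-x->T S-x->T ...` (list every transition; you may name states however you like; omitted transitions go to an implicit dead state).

start=S0 accept=S0,S1,S2 S0-x->S0 S0-y->S1 S1-x->S0 S1-y->S2 S2-x->S3 S2-y->S2 S3-x->S3 S3-y->S3

This is the complement of 'contains `yyx`'. Use the same substring-matching states — S0 through S3 holding how much of `yyx` has just been matched — but flip the accepting set: everything except the trap S3 accepts.
A 4-state machine:
        x   y  
>* S0   S0  S1 
 * S1   S0  S2 
 * S2   S3  S2 
   S3   S3  S3 
(> = start, * = accepting)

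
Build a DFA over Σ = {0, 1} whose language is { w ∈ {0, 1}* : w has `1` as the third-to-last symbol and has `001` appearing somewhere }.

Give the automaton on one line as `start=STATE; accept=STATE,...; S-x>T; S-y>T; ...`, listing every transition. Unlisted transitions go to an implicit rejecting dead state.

Handle the two conditions separately and then intersect. One (15 states) tracks the last 3 symbols read; the other (4 states) tracks whether and how much of `001` has been seen. Each combined state is a pair, one component from each; accept when both components accept.
With 22 states:
          0    1  
>  q0     q1   q2 
   q1     q3   q4 
   q2     q5   q6 
   q3     q7   q8 
   q4     q9  q10 
   q5    q11  q12 
   q6    q13  q14 
   q7     q7   q8 
   q8    q15  q16 
   q9    q11  q12 
   q10   q13  q14 
   q11    q7   q8 
   q12    q9  q10 
   q13   q11  q12 
   q14   q13  q14 
   q15   q17  q18 
   q16   q19  q20 
 * q17   q21   q8 
 * q18   q15  q16 
 * q19   q17  q18 
 * q20   q19  q20 
   q21   q21   q8 
(> = start, * = accepting)

start=q0; accept=q17,q18,q19,q20; q0-0>q1; q0-1>q2; q1-0>q3; q1-1>q4; q2-0>q5; q2-1>q6; q3-0>q7; q3-1>q8; q4-0>q9; q4-1>q10; q5-0>q11; q5-1>q12; q6-0>q13; q6-1>q14; q7-0>q7; q7-1>q8; q8-0>q15; q8-1>q16; q9-0>q11; q9-1>q12; q10-0>q13; q10-1>q14; q11-0>q7; q11-1>q8; q12-0>q9; q12-1>q10; q13-0>q11; q13-1>q12; q14-0>q13; q14-1>q14; q15-0>q17; q15-1>q18; q16-0>q19; q16-1>q20; q17-0>q21; q17-1>q8; q18-0>q15; q18-1>q16; q19-0>q17; q19-1>q18; q20-0>q19; q20-1>q20; q21-0>q21; q21-1>q8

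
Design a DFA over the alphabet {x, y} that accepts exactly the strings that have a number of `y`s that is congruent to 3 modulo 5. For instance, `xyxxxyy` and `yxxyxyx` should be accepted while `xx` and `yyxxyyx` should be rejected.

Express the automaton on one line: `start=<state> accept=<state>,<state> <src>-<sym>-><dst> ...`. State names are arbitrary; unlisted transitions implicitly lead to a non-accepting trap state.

start=s0 accept=s3 s0-x->s0 s0-y->s1 s1-x->s1 s1-y->s2 s2-x->s2 s2-y->s3 s3-x->s3 s3-y->s4 s4-x->s4 s4-y->s0

Keep the running count of `y`s modulo 5: each `y` advances along the cycle s0 → s1 → s2 → s3 → s4 → s0 while other symbols loop. Accept at s3.
With 5 states:
        x   y  
>  s0   s0  s1 
   s1   s1  s2 
   s2   s2  s3 
 * s3   s3  s4 
   s4   s4  s0 
(> = start, * = accepting)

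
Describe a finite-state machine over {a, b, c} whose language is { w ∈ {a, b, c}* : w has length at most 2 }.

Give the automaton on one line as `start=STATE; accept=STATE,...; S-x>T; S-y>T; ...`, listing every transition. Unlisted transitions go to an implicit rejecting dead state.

start=q0; accept=q0,q1,q2; q0-a>q1; q0-b>q1; q0-c>q1; q1-a>q2; q1-b>q2; q1-c>q2; q2-a>q3; q2-b>q3; q2-c>q3; q3-a>q3; q3-b>q3; q3-c>q3

Count input length up to 3: every symbol moves from q0 toward q3, which means 'more than 2' and absorbs. Accept from {q0, q1, q2}.
4 states suffice.
        a   b   c  
>* q0   q1  q1  q1 
 * q1   q2  q2  q2 
 * q2   q3  q3  q3 
   q3   q3  q3  q3 
(> = start, * = accepting)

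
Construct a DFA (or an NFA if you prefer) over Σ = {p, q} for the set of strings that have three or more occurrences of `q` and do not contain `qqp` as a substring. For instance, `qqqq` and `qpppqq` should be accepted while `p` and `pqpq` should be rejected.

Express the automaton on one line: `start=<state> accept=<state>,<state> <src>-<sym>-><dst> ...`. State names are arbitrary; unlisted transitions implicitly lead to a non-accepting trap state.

Run two small machines in parallel and take their product. One (5 states) tracks the count of `q`s, saturating at 4; the other (4 states) tracks partial matches of the forbidden pattern `qqp`. Each combined state is a pair, one component from each; accept when both components accept. Equivalent product states are then merged.
With 10 states:
       p  q 
>  A   A  B 
   B   C  D 
   C   C  E 
   D   F  G 
   E   H  G 
   F   F  F 
 * G   F  G 
   H   H  I 
 * I   J  G 
 * J   J  I 
(> = start, * = accepting)

start=A accept=G,I,J A-p->A A-q->B B-p->C B-q->D C-p->C C-q->E D-p->F D-q->G E-p->H E-q->G F-p->F F-q->F G-p->F G-q->G H-p->H H-q->I I-p->J I-q->G J-p->J J-q->I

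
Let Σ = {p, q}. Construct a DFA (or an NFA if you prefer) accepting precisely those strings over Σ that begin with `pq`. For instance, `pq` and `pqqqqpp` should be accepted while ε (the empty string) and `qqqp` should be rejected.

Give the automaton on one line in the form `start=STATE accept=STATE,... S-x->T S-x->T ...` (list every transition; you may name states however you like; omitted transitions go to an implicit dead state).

start=s0 accept=s2 s0-p->s1 s0-q->s3 s1-p->s3 s1-q->s2 s2-p->s2 s2-q->s2 s3-p->s3 s3-q->s3

Check the first 2 symbols one by one: s0 through s1 record how many have matched `pq` so far; any wrong symbol goes to the dead state s3. After all 2 match we enter the accepting sink s2.
4 states suffice.
        p   q  
>  s0   s1  s3 
   s1   s3  s2 
 * s2   s2  s2 
   s3   s3  s3 
(> = start, * = accepting)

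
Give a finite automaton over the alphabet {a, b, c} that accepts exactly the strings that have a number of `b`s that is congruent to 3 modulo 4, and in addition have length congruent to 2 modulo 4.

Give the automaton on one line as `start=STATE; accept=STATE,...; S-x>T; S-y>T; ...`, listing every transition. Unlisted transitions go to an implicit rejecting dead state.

Handle the two conditions separately and then intersect. One (4 states) tracks the count of `b`s modulo 4; the other (4 states) tracks the input length modulo 4. Each combined state is a pair, one component from each; accept when both components accept.
          a    b    c  
>  q0     q1   q2   q1 
   q1     q3   q4   q3 
   q2     q4   q5   q4 
   q3     q6   q7   q6 
   q4     q7   q8   q7 
   q5     q8   q9   q8 
   q6     q0  q10   q0 
   q7    q10  q11  q10 
   q8    q11  q12  q11 
   q9    q12   q0  q12 
   q10    q2  q13   q2 
   q11   q13  q14  q13 
   q12   q14   q1  q14 
   q13    q5  q15   q5 
   q14   q15   q3  q15 
 * q15    q9   q6   q9 
(> = start, * = accepting)

start=q0; accept=q15; q0-a>q1; q0-b>q2; q0-c>q1; q1-a>q3; q1-b>q4; q1-c>q3; q2-a>q4; q2-b>q5; q2-c>q4; q3-a>q6; q3-b>q7; q3-c>q6; q4-a>q7; q4-b>q8; q4-c>q7; q5-a>q8; q5-b>q9; q5-c>q8; q6-a>q0; q6-b>q10; q6-c>q0; q7-a>q10; q7-b>q11; q7-c>q10; q8-a>q11; q8-b>q12; q8-c>q11; q9-a>q12; q9-b>q0; q9-c>q12; q10-a>q2; q10-b>q13; q10-c>q2; q11-a>q13; q11-b>q14; q11-c>q13; q12-a>q14; q12-b>q1; q12-c>q14; q13-a>q5; q13-b>q15; q13-c>q5; q14-a>q15; q14-b>q3; q14-c>q15; q15-a>q9; q15-b>q6; q15-c>q9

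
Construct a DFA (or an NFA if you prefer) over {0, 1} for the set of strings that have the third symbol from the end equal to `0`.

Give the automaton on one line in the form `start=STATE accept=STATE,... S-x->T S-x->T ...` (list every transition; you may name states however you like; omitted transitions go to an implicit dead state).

start=q0 accept=q7,q8,q9,q10 q0-0->q1 q0-1->q2 q1-0->q3 q1-1->q4 q2-0->q5 q2-1->q6 q3-0->q7 q3-1->q8 q4-0->q9 q4-1->q10 q5-0->q11 q5-1->q12 q6-0->q13 q6-1->q14 q7-0->q7 q7-1->q8 q8-0->q9 q8-1->q10 q9-0->q11 q9-1->q12 q10-0->q13 q10-1->q14 q11-0->q7 q11-1->q8 q12-0->q9 q12-1->q10 q13-0->q11 q13-1->q12 q14-0->q13 q14-1->q14

Because acceptance depends on a position counted from the end, the machine has to buffer the most recent 3 symbols. Make each state the string of the last up-to-3 symbols read; on input `x` shift the window left and append `x`. Accept when the buffered window has length 3 and begins with `0`.
          0    1  
>  q0     q1   q2 
   q1     q3   q4 
   q2     q5   q6 
   q3     q7   q8 
   q4     q9  q10 
   q5    q11  q12 
   q6    q13  q14 
 * q7     q7   q8 
 * q8     q9  q10 
 * q9    q11  q12 
 * q10   q13  q14 
   q11    q7   q8 
   q12    q9  q10 
   q13   q11  q12 
   q14   q13  q14 
(> = start, * = accepting)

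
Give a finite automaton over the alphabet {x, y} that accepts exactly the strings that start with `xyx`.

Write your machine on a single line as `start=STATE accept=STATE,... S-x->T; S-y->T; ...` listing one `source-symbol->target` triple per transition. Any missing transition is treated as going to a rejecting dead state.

Check the first 3 symbols one by one: S0 through S2 record how many have matched `xyx` so far; any wrong symbol goes to the dead state S4. After all 3 match we enter the accepting sink S3.
        x   y  
>  S0   S1  S4 
   S1   S4  S2 
   S2   S3  S4 
 * S3   S3  S3 
   S4   S4  S4 
(> = start, * = accepting)

start=S0; accept=S3; S0-x->S1; S0-y->S4; S1-x->S4; S1-y->S2; S2-x->S3; S2-y->S4; S3-x->S3; S3-y->S3; S4-x->S4; S4-y->S4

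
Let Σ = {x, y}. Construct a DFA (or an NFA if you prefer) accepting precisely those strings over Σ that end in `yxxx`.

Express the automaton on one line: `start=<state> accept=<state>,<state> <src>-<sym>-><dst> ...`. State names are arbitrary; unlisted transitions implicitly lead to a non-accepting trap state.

Let each state record the length of the longest suffix of the input read so far that is also a prefix of `yxxx`. S1 means the last symbol is `y`; S2 means the last 2 symbols are `yx`; S3 means the last 3 symbols are `yxx`; S4 means the last 4 symbols are `yxxx`. Accept only at S4, where the string currently ends in `yxxx`.
With 5 states:
        x   y  
>  S0   S0  S1 
   S1   S2  S1 
   S2   S3  S1 
   S3   S4  S1 
 * S4   S0  S1 
(> = start, * = accepting)

start=S0 accept=S4 S0-x->S0 S0-y->S1 S1-x->S2 S1-y->S1 S2-x->S3 S2-y->S1 S3-x->S4 S3-y->S1 S4-x->S0 S4-y->S1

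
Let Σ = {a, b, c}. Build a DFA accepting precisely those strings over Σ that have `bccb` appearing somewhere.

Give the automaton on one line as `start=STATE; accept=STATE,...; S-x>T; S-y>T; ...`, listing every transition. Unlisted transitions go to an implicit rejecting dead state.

Track how much of `bccb` has been matched so far: state S0 is no progress, S4 is the absorbing accept state reached once `bccb` has occurred. Intermediate states record partial matches; on a mismatch, fall back to the longest reusable overlap.
With 5 states:
        a   b   c  
>  S0   S0  S1  S0 
   S1   S0  S1  S2 
   S2   S0  S1  S3 
   S3   S0  S4  S0 
 * S4   S4  S4  S4 
(> = start, * = accepting)

start=S0; accept=S4; S0-a>S0; S0-b>S1; S0-c>S0; S1-a>S0; S1-b>S1; S1-c>S2; S2-a>S0; S2-b>S1; S2-c>S3; S3-a>S0; S3-b>S4; S3-c>S0; S4-a>S4; S4-b>S4; S4-c>S4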